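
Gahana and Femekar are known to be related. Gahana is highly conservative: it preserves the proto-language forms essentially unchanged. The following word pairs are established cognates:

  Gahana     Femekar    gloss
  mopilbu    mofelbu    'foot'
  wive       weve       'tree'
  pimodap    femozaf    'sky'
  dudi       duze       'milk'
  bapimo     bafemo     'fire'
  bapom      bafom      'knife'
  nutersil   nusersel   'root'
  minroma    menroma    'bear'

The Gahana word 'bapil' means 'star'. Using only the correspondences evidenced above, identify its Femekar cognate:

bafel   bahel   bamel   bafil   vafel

mopilbu ~ mofelbu, bapimo ~ bafemo — Gahana p corresponds to Femekar f between vowels (before a front vowel).
mopilbu ~ mofelbu, nutersil ~ nusersel — Gahana i corresponds to Femekar e after a consonant, before a consonant other than r, m, n, p, b, f, v.
Applying these to Gahana 'bapil':
  bapil → bafil   (p→f between vowels (before a front vowel))
  bafil → bafel   (i→e after a consonant, before a consonant other than r, m, n, p, b, f, v)
So the Femekar cognate is 'bafel'.

bafel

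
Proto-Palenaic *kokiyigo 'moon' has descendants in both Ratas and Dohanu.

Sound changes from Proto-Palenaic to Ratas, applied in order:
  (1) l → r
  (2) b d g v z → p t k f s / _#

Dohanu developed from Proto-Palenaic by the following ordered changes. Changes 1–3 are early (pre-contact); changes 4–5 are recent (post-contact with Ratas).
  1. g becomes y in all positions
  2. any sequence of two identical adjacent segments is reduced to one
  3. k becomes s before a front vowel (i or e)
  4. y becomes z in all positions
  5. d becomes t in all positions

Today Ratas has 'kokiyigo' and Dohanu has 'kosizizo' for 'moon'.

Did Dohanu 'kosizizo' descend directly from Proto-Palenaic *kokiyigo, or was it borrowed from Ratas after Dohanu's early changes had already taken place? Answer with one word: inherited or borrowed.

inherited

If inherited, *kokiyigo would pass through all of Dohanu's changes:
Dohanu: start from *kokiyigo.
  rule 1 (unconditioned shift): kokiyigo → kokiyiyo
  rule 2: no change — kokiyiyo
  rule 3 (palatalisation): kokiyiyo → kosiyiyo
  rule 4 (unconditioned shift): kosiyiyo → kosizizo
  rule 5: no change — kosizizo
  ⇒ Dohanu kosizizo
If borrowed from Ratas 'kokiyigo' after the early changes, it would undergo only the recent ones:
  rule 4 (unconditioned shift): kokiyigo → kokizigo
  rule 5 (unconditioned shift): no change (kokizigo)
  ⇒ as a loan: kokizigo
Dohanu 'kosizizo' matches the inherited outcome exactly, so it is an inherited cognate, not a loan.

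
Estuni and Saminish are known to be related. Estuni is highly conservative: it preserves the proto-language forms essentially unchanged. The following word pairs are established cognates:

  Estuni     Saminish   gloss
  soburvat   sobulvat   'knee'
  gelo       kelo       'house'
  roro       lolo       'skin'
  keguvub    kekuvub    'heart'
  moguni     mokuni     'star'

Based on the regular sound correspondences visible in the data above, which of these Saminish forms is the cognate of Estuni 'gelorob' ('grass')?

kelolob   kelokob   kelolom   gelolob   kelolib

gelo ~ kelo — Estuni g corresponds to Saminish k word-initially before a front vowel.
roro ~ lolo — Estuni r corresponds to Saminish l between vowels (before a back vowel).
Applying these to Estuni 'gelorob':
  gelorob → kelorob   (g→k word-initially before a front vowel)
  kelorob → kelolob   (r→l between vowels (before a back vowel))
So the Saminish cognate is 'kelolob'.

kelolob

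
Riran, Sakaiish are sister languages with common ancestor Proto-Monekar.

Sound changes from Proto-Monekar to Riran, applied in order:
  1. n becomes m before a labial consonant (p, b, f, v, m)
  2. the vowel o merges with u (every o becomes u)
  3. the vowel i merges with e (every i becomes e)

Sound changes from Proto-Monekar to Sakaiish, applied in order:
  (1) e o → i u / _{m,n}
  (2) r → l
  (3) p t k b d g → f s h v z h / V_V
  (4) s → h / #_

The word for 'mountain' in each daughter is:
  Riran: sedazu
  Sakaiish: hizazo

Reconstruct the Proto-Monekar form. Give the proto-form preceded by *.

Position 2: Riran has e, Sakaiish has i. Taking the neighbouring segments as reconstructed: Riran e could go back to *e or *i; Sakaiish i can only go back to *i — the one source consistent with every daughter is *i.
Position 3: Riran has d, Sakaiish has z. Riran preserves d here (none of its changes turn any other segment into d), so the proto-segment is *d.
Position 6: Riran has u, Sakaiish has o. Sakaiish preserves o here (none of its changes turn any other segment into o), so the proto-segment is *o.
Continuing position by position gives *sidazo; check it forward:
Riran: *sidazo > sidazu > sedazu  (by vowel merger, vowel merger)
Sakaiish: *sidazo
  sidazo (rule 1 does not apply)
  sidazo (rule 2 does not apply)
  sidazo → sizazo   [intervocalic lenition]
  sizazo → hizazo   [debuccalisation]
  giving Sakaiish hizazo.
*sidazo is the unique common source.

*sidazo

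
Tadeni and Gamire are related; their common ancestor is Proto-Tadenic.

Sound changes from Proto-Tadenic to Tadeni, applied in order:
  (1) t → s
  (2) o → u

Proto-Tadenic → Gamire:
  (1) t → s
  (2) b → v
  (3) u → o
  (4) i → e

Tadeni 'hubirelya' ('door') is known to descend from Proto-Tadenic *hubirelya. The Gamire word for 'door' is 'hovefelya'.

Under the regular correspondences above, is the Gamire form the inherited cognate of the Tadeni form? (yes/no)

Derive the expected Gamire reflex of *hubirelya:
Gamire: *hubirelya
  hubirelya (rule 1 does not apply)
  hubirelya → huvirelya   [unconditioned shift]
  huvirelya → hovirelya   [vowel merger]
  hovirelya → hoverelya   [vowel merger]
  giving Gamire hoverelya.
The regular Gamire reflex would be 'hoverelya', but the attested form is 'hovefelya'. The correspondence is irregular, so they are not cognates (the Gamire form has a different source).

no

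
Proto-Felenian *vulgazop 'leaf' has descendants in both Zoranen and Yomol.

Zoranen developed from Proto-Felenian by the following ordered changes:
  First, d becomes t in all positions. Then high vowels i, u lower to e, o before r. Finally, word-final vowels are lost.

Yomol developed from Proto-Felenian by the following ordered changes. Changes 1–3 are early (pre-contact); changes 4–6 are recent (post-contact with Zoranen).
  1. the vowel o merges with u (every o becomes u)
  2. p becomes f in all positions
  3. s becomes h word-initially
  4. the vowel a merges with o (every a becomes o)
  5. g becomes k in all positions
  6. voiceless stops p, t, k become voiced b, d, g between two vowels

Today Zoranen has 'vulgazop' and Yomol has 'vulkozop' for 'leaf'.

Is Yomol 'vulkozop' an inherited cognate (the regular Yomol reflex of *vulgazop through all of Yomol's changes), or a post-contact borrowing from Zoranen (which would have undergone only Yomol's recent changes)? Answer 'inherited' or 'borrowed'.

borrowed

If inherited, *vulgazop would pass through all of Yomol's changes:
Yomol: start from *vulgazop.
  rule 1 (vowel merger): vulgazop → vulgazup
  rule 2 (unconditioned shift): vulgazup → vulgazuf
  rule 3: no change — vulgazuf
  rule 4 (vowel merger): vulgazuf → vulgozuf
  rule 5 (unconditioned shift): vulgozuf → vulkozuf
  rule 6: no change — vulkozuf
  ⇒ Yomol vulkozuf
If borrowed from Zoranen 'vulgazop' after the early changes, it would undergo only the recent ones:
  rule 4 (vowel merger): vulgazop → vulgozop
  rule 5 (unconditioned shift): vulgozop → vulkozop
  rule 6 (intervocalic voicing): no change (vulkozop)
  ⇒ as a loan: vulkozop
Yomol 'vulkozop' matches the loan outcome 'vulkozop', not the inherited 'vulkozuf' — it skipped the early Yomol changes, so it was borrowed from Zoranen.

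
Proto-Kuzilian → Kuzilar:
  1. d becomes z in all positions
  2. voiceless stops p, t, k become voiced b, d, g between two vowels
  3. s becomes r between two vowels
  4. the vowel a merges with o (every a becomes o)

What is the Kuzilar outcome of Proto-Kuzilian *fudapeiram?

Kuzilar: *fudapeiram
  fudapeiram → fuzapeiram   [unconditioned shift]
  fuzapeiram → fuzabeiram   [intervocalic voicing]
  fuzabeiram (rule 3 does not apply)
  fuzabeiram → fuzobeirom   [vowel merger]
  giving Kuzilar fuzobeirom.

fuzobeirom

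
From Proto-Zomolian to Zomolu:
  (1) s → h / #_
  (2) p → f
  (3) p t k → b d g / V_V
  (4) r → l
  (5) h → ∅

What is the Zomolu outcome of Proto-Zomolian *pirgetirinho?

filgedilino

Zomolu: *pirgetirinho > firgetirinho > firgedirinho > filgedilinho > filgedilino  (by unconditioned shift, intervocalic voicing, unconditioned shift, h-loss)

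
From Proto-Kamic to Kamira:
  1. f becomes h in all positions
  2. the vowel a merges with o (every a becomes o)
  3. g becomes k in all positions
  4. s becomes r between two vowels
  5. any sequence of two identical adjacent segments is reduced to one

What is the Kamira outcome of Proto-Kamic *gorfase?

korhore

Kamira: *gorfase
  gorfase → gorhase   [unconditioned shift]
  gorhase → gorhose   [vowel merger]
  gorhose → korhose   [unconditioned shift]
  korhose → korhore   [rhotacism]
  korhore (rule 5 does not apply)
  giving Kamira korhore.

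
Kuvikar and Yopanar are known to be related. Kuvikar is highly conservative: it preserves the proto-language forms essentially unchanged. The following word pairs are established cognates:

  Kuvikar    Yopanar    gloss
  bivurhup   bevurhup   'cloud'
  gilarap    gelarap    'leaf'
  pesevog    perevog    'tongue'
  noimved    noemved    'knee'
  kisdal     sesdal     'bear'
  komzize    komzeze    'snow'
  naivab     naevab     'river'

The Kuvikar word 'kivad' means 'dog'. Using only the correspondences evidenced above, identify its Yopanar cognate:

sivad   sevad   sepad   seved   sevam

sevad

kisdal ~ sesdal — Kuvikar k corresponds to Yopanar s word-initially before a front vowel.
bivurhup ~ bevurhup — Kuvikar i corresponds to Yopanar e after a consonant, before a labial obstruent.
Applying these to Kuvikar 'kivad':
  kivad → sivad   (k→s word-initially before a front vowel)
  sivad → sevad   (i→e after a consonant, before a labial obstruent)
So the Yopanar cognate is 'sevad'.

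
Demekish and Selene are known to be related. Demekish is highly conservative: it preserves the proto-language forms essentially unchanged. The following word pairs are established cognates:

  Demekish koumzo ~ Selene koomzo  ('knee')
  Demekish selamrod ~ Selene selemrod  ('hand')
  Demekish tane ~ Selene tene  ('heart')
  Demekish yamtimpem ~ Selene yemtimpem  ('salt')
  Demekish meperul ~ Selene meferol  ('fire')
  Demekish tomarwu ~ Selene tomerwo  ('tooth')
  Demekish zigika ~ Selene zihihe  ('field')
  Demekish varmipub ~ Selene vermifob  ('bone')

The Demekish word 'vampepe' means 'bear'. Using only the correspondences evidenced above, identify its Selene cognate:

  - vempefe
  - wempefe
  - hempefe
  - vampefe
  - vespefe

selamrod ~ selemrod, yamtimpem ~ yemtimpem — Demekish a corresponds to Selene e after a consonant, before a nasal.
meperul ~ meferol — Demekish p corresponds to Selene f between vowels (before a front vowel).
Applying these to Demekish 'vampepe':
  vampepe → vempepe   (a→e after a consonant, before a nasal)
  vempepe → vempefe   (p→f between vowels (before a front vowel))
So the Selene cognate is 'vempefe'.

vempefe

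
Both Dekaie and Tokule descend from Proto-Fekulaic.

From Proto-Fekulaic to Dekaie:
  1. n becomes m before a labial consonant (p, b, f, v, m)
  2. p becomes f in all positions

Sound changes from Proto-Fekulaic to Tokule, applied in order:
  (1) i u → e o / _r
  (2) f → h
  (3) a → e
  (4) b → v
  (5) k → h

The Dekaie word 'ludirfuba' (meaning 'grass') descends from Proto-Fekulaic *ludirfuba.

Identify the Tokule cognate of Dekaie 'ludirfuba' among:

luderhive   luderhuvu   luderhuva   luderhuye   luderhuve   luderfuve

luderhuve

Tokule: *ludirfuba
  ludirfuba → luderfuba   [pre-rhotic lowering]
  luderfuba → luderhuba   [unconditioned shift]
  luderhuba → luderhube   [vowel merger]
  luderhube → luderhuve   [unconditioned shift]
  luderhuve (rule 5 does not apply)
  giving Tokule luderhuve.
Only 'luderhuve' matches the regular Tokule development of *ludirfuba.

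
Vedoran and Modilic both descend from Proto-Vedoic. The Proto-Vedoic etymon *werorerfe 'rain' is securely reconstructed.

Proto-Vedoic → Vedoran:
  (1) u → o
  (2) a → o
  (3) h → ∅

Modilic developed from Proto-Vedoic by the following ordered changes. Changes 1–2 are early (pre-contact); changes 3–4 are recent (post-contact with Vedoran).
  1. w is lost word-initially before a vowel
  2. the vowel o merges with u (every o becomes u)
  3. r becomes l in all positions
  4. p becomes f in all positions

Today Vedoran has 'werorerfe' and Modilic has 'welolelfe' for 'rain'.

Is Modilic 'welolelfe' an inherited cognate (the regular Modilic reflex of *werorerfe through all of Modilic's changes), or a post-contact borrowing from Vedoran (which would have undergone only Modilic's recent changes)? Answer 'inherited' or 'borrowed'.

If inherited, *werorerfe would pass through all of Modilic's changes:
Modilic: start from *werorerfe.
  rule 1 (glide loss): werorerfe → erorerfe
  rule 2 (vowel merger): erorerfe → erurerfe
  rule 3 (unconditioned shift): erurerfe → elulelfe
  rule 4: no change — elulelfe
  ⇒ Modilic elulelfe
If borrowed from Vedoran 'werorerfe' after the early changes, it would undergo only the recent ones:
  rule 3 (unconditioned shift): werorerfe → welolelfe
  rule 4 (unconditioned shift): no change (welolelfe)
  ⇒ as a loan: welolelfe
Modilic 'welolelfe' matches the loan outcome 'welolelfe', not the inherited 'elulelfe' — it skipped the early Modilic changes, so it was borrowed from Vedoran.

borrowed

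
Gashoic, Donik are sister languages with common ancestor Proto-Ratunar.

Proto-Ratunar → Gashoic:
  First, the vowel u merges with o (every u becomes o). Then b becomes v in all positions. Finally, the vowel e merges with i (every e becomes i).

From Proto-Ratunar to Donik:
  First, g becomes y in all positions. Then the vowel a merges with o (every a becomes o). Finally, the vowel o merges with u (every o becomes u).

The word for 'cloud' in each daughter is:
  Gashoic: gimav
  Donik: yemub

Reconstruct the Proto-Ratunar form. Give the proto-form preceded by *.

*gemab

Position 4: Gashoic has a, Donik has u. Gashoic preserves a here (none of its changes turn any other segment into a), so the proto-segment is *a.
Position 5: Gashoic has v, Donik has b. Donik preserves b here (none of its changes turn any other segment into b), so the proto-segment is *b.
This points to *gemab. Verify forward in each daughter:
Gashoic: start from *gemab.
  rule 1: no change — gemab
  rule 2 (unconditioned shift): gemab → gemav
  rule 3 (vowel merger): gemav → gimav
  ⇒ Gashoic gimav
Donik: *gemab
  gemab → yemab   [unconditioned shift]
  yemab → yemob   [vowel merger]
  yemob → yemub   [vowel merger]
  giving Donik yemub.
*gemab is the unique common source.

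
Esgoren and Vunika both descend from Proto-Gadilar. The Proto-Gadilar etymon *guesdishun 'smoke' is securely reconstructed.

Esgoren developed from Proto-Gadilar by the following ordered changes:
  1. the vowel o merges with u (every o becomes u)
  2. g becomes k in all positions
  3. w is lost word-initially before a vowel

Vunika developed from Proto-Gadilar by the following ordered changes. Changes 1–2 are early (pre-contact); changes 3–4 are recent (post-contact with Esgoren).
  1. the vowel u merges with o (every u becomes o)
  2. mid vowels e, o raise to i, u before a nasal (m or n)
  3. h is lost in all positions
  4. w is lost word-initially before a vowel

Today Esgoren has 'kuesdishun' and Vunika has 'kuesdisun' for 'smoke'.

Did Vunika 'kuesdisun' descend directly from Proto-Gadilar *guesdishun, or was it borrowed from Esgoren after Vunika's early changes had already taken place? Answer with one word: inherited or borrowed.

If inherited, *guesdishun would pass through all of Vunika's changes:
Vunika: *guesdishun > goesdishon > goesdishun > goesdisun  (by vowel merger, pre-nasal raising, h-loss)
If borrowed from Esgoren 'kuesdishun' after the early changes, it would undergo only the recent ones:
  rule 3 (h-loss): kuesdishun → kuesdisun
  rule 4 (glide loss): no change (kuesdisun)
  ⇒ as a loan: kuesdisun
Vunika 'kuesdisun' matches the loan outcome 'kuesdisun', not the inherited 'goesdisun' — it skipped the early Vunika changes, so it was borrowed from Esgoren.

borrowed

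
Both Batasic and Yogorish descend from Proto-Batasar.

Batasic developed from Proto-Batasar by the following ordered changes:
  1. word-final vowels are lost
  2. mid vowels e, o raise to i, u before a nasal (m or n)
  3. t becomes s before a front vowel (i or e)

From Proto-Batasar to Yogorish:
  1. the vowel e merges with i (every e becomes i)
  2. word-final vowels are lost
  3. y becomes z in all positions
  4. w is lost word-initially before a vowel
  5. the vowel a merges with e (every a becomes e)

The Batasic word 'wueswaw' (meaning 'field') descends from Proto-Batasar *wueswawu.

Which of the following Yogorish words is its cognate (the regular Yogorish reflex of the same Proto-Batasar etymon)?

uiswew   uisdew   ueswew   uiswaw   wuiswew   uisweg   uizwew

Yogorish: start from *wueswawu.
  rule 1 (vowel merger): wueswawu → wuiswawu
  rule 2 (apocope): wuiswawu → wuiswaw
  rule 3: no change — wuiswaw
  rule 4 (glide loss): wuiswaw → uiswaw
  rule 5 (vowel merger): uiswaw → uiswew
  ⇒ Yogorish uiswew

uiswew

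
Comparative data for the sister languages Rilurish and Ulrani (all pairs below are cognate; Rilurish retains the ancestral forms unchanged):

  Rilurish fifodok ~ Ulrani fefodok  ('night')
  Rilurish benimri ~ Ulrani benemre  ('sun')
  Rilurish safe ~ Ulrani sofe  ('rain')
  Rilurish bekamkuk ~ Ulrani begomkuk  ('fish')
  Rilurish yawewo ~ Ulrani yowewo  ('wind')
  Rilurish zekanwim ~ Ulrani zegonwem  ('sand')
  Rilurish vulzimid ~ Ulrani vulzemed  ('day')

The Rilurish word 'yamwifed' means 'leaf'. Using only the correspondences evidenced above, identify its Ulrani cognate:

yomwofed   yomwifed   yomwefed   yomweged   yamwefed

yomwefed

bekamkuk ~ begomkuk — Rilurish a corresponds to Ulrani o after a consonant, before a nasal.
fifodok ~ fefodok — Rilurish i corresponds to Ulrani e after a consonant, before a labial obstruent.
Applying these to Rilurish 'yamwifed':
  yamwifed → yomwifed   (a→o after a consonant, before a nasal)
  yomwifed → yomwefed   (i→e after a consonant, before a labial obstruent)
So the Ulrani cognate is 'yomwefed'.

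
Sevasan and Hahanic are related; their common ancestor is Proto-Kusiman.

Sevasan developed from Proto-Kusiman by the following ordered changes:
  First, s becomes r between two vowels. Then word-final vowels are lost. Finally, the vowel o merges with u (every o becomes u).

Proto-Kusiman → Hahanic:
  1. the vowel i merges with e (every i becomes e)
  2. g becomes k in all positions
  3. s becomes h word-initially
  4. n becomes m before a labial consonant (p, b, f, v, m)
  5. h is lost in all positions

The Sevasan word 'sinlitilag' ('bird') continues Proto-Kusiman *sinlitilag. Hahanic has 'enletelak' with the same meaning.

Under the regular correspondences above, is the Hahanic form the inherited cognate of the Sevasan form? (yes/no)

Derive the expected Hahanic reflex of *sinlitilag:
Hahanic: *sinlitilag
  sinlitilag → senletelag   [vowel merger]
  senletelag → senletelak   [unconditioned shift]
  senletelak → henletelak   [debuccalisation]
  henletelak (rule 4 does not apply)
  henletelak → enletelak   [h-loss]
  giving Hahanic enletelak.
Hahanic 'enletelak' matches the regular reflex exactly, so the pair is cognate.

yes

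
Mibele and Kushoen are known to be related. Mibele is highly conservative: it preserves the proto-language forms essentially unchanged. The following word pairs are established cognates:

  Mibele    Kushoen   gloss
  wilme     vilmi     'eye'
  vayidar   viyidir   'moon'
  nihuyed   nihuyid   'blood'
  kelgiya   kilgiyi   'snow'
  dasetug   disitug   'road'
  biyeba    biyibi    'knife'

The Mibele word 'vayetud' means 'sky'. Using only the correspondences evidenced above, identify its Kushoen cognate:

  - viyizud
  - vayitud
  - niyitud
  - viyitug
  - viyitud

viyitud

vayidar ~ viyidir, dasetug ~ disitug — Mibele a corresponds to Kushoen i after a consonant, before a consonant other than r, m, n, p, b, f, v.
nihuyed ~ nihuyid, kelgiya ~ kilgiyi — Mibele e corresponds to Kushoen i after a consonant, before a consonant other than r, m, n, p, b, f, v.
Applying these to Mibele 'vayetud':
  vayetud → viyetud   (a→i after a consonant, before a consonant other than r, m, n, p, b, f, v)
  viyetud → viyitud   (e→i after a consonant, before a consonant other than r, m, n, p, b, f, v)
So the Kushoen cognate is 'viyitud'.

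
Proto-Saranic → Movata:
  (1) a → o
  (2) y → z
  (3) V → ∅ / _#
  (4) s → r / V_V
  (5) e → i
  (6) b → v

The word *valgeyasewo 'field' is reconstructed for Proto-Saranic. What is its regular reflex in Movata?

Movata: *valgeyasewo
  valgeyasewo → volgeyosewo   [vowel merger]
  volgeyosewo → volgezosewo   [unconditioned shift]
  volgezosewo → volgezosew   [apocope]
  volgezosew → volgezorew   [rhotacism]
  volgezorew → volgizoriw   [vowel merger]
  volgizoriw (rule 6 does not apply)
  giving Movata volgizoriw.

volgizoriw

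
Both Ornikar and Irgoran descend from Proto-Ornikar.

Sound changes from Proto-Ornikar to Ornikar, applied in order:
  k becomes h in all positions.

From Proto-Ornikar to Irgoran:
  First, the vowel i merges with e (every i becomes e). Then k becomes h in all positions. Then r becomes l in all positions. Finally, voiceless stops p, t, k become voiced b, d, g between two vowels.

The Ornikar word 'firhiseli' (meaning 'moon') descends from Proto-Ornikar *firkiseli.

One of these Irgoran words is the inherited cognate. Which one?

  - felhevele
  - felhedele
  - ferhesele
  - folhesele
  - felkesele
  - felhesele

felhesele

Irgoran: *firkiseli > ferkesele > ferhesele > felhesele  (by vowel merger, unconditioned shift, unconditioned shift)
Only 'felhesele' matches the regular Irgoran development of *firkiseli.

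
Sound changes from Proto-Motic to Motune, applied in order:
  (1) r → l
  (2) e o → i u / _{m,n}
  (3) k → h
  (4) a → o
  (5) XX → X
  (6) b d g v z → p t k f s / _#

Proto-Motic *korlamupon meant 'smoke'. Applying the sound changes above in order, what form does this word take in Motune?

holomupun

Motune: *korlamupon
  korlamupon → kollamupon   [unconditioned shift]
  kollamupon → kollamupun   [pre-nasal raising]
  kollamupun → hollamupun   [unconditioned shift]
  hollamupun → hollomupun   [vowel merger]
  hollomupun → holomupun   [degemination]
  holomupun (rule 6 does not apply)
  giving Motune holomupun.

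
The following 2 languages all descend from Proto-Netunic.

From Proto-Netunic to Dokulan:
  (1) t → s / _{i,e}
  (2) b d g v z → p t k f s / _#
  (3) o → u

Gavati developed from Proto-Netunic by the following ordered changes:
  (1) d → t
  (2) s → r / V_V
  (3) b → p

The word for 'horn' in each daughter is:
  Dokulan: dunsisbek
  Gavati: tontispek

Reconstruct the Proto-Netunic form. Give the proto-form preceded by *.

Position 1: Dokulan has d, Gavati has t. Dokulan preserves d here (none of its changes turn any other segment into d), so the proto-segment is *d.
Position 4: Dokulan has s, Gavati has t. Taking the neighbouring segments as reconstructed: Dokulan s could go back to *t or *s; Gavati t could go back to *t or *d — the one source consistent with every daughter is *t.
Position 2: Dokulan has u, Gavati has o. Gavati preserves o here (none of its changes turn any other segment into o), so the proto-segment is *o.
Continuing position by position gives *dontisbek; check it forward:
Dokulan: *dontisbek > donsisbek > dunsisbek  (by palatalisation, vowel merger)
Gavati: *dontisbek > tontisbek > tontispek  (by unconditioned shift, unconditioned shift)
*dontisbek is the unique common source.

*dontisbek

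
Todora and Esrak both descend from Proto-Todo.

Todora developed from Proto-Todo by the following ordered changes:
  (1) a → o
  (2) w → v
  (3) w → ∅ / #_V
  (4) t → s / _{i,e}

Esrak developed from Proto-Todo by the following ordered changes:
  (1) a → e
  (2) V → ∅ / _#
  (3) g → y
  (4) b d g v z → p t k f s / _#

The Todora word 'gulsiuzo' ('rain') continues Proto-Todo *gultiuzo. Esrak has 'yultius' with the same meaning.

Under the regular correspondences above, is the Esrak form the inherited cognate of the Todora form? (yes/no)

Derive the expected Esrak reflex of *gultiuzo:
Esrak: *gultiuzo
  gultiuzo (rule 1 does not apply)
  gultiuzo → gultiuz   [apocope]
  gultiuz → yultiuz   [unconditioned shift]
  yultiuz → yultius   [final devoicing]
  giving Esrak yultius.
Esrak 'yultius' matches the regular reflex exactly, so the pair is cognate.

yes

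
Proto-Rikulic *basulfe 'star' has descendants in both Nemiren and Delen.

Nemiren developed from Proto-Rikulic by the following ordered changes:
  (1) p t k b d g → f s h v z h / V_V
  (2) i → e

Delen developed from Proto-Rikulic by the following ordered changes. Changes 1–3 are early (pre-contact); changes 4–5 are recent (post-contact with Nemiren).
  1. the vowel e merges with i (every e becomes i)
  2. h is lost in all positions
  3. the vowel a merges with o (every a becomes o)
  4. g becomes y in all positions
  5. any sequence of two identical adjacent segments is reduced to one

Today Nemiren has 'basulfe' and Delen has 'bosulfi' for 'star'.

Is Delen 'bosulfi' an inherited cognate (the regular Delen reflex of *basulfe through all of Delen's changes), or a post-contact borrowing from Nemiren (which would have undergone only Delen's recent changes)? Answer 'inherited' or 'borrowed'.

If inherited, *basulfe would pass through all of Delen's changes:
Delen: *basulfe > basulfi > bosulfi  (by vowel merger, vowel merger)
If borrowed from Nemiren 'basulfe' after the early changes, it would undergo only the recent ones:
  rule 4 (unconditioned shift): no change (basulfe)
  rule 5 (degemination): no change (basulfe)
  ⇒ as a loan: basulfe
Delen 'bosulfi' matches the inherited outcome exactly, so it is an inherited cognate, not a loan.

inherited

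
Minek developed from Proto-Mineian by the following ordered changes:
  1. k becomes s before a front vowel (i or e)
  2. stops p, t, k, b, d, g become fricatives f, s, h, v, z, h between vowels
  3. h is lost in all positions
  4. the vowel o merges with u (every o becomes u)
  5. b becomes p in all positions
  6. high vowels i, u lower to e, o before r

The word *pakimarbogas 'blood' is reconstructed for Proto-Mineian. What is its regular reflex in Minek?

pasimarpuas

Minek: *pakimarbogas
  pakimarbogas → pasimarbogas   [palatalisation]
  pasimarbogas → pasimarbohas   [intervocalic lenition]
  pasimarbohas → pasimarboas   [h-loss]
  pasimarboas → pasimarbuas   [vowel merger]
  pasimarbuas → pasimarpuas   [unconditioned shift]
  pasimarpuas (rule 6 does not apply)
  giving Minek pasimarpuas.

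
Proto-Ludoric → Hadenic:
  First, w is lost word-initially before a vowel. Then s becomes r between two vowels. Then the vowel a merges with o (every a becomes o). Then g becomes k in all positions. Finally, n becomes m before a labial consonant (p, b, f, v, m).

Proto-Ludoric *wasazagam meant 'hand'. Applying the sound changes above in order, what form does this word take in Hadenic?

orozokom

Hadenic: start from *wasazagam.
  rule 1 (glide loss): wasazagam → asazagam
  rule 2 (rhotacism): asazagam → arazagam
  rule 3 (vowel merger): arazagam → orozogom
  rule 4 (unconditioned shift): orozogom → orozokom
  rule 5: no change — orozokom
  ⇒ Hadenic orozokom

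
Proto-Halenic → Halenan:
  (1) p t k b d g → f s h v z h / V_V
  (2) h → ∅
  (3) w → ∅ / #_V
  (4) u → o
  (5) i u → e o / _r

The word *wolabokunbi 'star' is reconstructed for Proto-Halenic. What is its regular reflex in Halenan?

Halenan: start from *wolabokunbi.
  rule 1 (intervocalic lenition): wolabokunbi → wolavohunbi
  rule 2 (h-loss): wolavohunbi → wolavounbi
  rule 3 (glide loss): wolavounbi → olavounbi
  rule 4 (vowel merger): olavounbi → olavoonbi
  rule 5: no change — olavoonbi
  ⇒ Halenan olavoonbi

olavoonbi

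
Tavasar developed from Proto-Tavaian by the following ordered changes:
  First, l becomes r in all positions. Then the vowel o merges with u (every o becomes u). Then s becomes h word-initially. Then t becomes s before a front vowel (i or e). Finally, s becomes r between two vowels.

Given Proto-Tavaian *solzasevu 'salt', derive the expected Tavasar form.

Tavasar: *solzasevu > sorzasevu > surzasevu > hurzasevu > hurzarevu  (by unconditioned shift, vowel merger, debuccalisation, rhotacism)

hurzarevu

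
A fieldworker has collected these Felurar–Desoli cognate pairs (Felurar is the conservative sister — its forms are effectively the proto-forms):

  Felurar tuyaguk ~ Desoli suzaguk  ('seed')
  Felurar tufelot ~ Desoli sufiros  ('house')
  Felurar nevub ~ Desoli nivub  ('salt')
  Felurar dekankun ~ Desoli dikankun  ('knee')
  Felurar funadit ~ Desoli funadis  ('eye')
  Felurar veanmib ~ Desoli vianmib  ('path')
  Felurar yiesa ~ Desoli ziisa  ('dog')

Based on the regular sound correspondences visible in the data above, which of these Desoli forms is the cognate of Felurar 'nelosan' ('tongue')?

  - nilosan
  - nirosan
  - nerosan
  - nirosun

tufelot ~ sufiros, dekankun ~ dikankun — Felurar e corresponds to Desoli i after a consonant, before a consonant other than r, m, n, p, b, f, v.
tufelot ~ sufiros — Felurar l corresponds to Desoli r between vowels (before a back vowel).
Applying these to Felurar 'nelosan':
  nelosan → nilosan   (e→i after a consonant, before a consonant other than r, m, n, p, b, f, v)
  nilosan → nirosan   (l→r between vowels (before a back vowel))
So the Desoli cognate is 'nirosan'.

nirosan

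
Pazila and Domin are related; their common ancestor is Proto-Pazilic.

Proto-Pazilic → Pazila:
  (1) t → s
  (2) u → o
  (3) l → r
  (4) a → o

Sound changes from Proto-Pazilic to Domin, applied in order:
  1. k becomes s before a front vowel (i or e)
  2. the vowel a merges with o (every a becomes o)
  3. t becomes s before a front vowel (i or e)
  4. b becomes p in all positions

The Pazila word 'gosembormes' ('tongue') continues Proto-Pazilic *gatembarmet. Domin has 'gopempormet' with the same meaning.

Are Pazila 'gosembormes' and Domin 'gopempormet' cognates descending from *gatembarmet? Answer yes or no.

no

Derive the expected Domin reflex of *gatembarmet:
Domin: *gatembarmet
  gatembarmet (rule 1 does not apply)
  gatembarmet → gotembormet   [vowel merger]
  gotembormet → gosembormet   [palatalisation]
  gosembormet → gosempormet   [unconditioned shift]
  giving Domin gosempormet.
The regular Domin reflex would be 'gosempormet', but the attested form is 'gopempormet'. The correspondence is irregular, so they are not cognates (the Domin form has a different source).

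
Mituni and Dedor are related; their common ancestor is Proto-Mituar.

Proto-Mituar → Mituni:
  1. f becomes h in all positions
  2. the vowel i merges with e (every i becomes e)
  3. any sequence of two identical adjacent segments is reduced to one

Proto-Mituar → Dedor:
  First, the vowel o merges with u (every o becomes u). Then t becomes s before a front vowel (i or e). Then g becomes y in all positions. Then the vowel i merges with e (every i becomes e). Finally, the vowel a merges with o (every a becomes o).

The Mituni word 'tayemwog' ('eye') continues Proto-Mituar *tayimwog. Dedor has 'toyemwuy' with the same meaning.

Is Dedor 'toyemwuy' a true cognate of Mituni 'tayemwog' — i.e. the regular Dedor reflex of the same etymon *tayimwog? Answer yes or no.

yes

Derive the expected Dedor reflex of *tayimwog:
Dedor: *tayimwog > tayimwug > tayimwuy > tayemwuy > toyemwuy  (by vowel merger, unconditioned shift, vowel merger, vowel merger)
Dedor 'toyemwuy' matches the regular reflex exactly, so the pair is cognate.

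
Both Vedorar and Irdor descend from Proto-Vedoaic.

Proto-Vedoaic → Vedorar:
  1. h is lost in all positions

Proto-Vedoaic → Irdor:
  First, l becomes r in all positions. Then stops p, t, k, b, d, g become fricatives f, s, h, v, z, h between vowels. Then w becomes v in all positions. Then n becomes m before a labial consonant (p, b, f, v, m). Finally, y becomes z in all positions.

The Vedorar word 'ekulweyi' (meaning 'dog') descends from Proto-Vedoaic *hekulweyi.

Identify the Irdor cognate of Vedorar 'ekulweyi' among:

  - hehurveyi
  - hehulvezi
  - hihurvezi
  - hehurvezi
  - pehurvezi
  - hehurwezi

hehurvezi

Irdor: *hekulweyi
  hekulweyi → hekurweyi   [unconditioned shift]
  hekurweyi → hehurweyi   [intervocalic lenition]
  hehurweyi → hehurveyi   [unconditioned shift]
  hehurveyi (rule 4 does not apply)
  hehurveyi → hehurvezi   [unconditioned shift]
  giving Irdor hehurvezi.
The other candidates each miss or misapply at least one Irdor change.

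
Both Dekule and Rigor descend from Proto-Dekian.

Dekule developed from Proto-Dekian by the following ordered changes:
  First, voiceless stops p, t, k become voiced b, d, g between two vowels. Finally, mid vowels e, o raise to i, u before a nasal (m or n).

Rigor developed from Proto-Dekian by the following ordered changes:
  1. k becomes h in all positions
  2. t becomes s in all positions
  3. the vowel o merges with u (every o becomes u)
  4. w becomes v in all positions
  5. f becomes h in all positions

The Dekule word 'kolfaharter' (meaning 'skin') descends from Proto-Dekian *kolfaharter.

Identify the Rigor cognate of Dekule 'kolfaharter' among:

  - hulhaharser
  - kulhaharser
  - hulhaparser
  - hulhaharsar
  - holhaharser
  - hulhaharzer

Rigor: start from *kolfaharter.
  rule 1 (unconditioned shift): kolfaharter → holfaharter
  rule 2 (unconditioned shift): holfaharter → holfaharser
  rule 3 (vowel merger): holfaharser → hulfaharser
  rule 4: no change — hulfaharser
  rule 5 (unconditioned shift): hulfaharser → hulhaharser
  ⇒ Rigor hulhaharser
The other candidates each miss or misapply at least one Rigor change.

hulhaharser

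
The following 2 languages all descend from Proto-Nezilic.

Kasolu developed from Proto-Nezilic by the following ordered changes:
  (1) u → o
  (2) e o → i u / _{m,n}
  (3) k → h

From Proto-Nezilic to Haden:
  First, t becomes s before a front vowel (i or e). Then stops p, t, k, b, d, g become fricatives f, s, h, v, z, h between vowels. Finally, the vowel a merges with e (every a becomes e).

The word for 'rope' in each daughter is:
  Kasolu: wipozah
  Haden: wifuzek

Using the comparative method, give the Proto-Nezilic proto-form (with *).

Position 6: Kasolu has a, Haden has e. Kasolu preserves a here (none of its changes turn any other segment into a), so the proto-segment is *a.
Position 7: Kasolu has h, Haden has k. Haden preserves k here (none of its changes turn any other segment into k), so the proto-segment is *k.
Position 3: Kasolu has p, Haden has f. Kasolu preserves p here (none of its changes turn any other segment into p), so the proto-segment is *p.
This points to *wipuzak. Verify forward in each daughter:
Kasolu: start from *wipuzak.
  rule 1 (vowel merger): wipuzak → wipozak
  rule 2: no change — wipozak
  rule 3 (unconditioned shift): wipozak → wipozah
  ⇒ Kasolu wipozah
Haden: start from *wipuzak.
  rule 1: no change — wipuzak
  rule 2 (intervocalic lenition): wipuzak → wifuzak
  rule 3 (vowel merger): wifuzak → wifuzek
  ⇒ Haden wifuzek
*wipuzak is the unique common source.

*wipuzak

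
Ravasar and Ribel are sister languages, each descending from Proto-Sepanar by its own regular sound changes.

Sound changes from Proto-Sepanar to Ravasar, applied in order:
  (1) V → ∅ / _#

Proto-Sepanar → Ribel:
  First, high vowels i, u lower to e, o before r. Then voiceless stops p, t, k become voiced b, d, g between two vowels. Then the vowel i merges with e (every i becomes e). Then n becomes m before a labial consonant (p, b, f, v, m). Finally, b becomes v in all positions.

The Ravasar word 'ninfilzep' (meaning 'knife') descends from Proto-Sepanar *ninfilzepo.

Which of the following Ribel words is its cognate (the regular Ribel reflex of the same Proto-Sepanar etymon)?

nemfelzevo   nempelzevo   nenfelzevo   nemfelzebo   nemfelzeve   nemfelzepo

nemfelzevo

Ribel: *ninfilzepo > ninfilzebo > nenfelzebo > nemfelzebo > nemfelzevo  (by intervocalic voicing, vowel merger, nasal place assimilation, unconditioned shift)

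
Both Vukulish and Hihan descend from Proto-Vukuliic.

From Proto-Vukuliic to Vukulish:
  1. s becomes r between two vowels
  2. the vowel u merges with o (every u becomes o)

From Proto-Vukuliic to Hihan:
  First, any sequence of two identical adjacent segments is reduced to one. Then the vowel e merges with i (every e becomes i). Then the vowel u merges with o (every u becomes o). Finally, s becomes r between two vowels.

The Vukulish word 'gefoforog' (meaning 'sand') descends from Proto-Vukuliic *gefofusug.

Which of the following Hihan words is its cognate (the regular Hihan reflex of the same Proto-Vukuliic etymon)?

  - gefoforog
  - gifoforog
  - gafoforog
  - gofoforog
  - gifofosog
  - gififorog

Hihan: start from *gefofusug.
  rule 1: no change — gefofusug
  rule 2 (vowel merger): gefofusug → gifofusug
  rule 3 (vowel merger): gifofusug → gifofosog
  rule 4 (rhotacism): gifofosog → gifoforog
  ⇒ Hihan gifoforog
The other candidates each miss or misapply at least one Hihan change.

gifoforog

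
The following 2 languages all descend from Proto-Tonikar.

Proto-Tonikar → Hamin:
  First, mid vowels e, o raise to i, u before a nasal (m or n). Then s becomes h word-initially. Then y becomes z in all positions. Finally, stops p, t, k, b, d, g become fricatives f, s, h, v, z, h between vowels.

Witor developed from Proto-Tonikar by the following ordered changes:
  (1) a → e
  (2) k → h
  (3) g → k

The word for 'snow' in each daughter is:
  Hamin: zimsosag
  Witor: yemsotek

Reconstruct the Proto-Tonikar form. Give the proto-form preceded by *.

*yemsotag

Position 7: Hamin has a, Witor has e. Hamin preserves a here (none of its changes turn any other segment into a), so the proto-segment is *a.
Position 2: Hamin has i, Witor has e. Taking the neighbouring segments as reconstructed: Hamin i could go back to *e or *i; Witor e could go back to *a or *e — the one source consistent with every daughter is *e.
Position 6: Hamin has s, Witor has t. Witor preserves t here (none of its changes turn any other segment into t), so the proto-segment is *t.
Continuing position by position gives *yemsotag; check it forward:
Hamin: start from *yemsotag.
  rule 1 (pre-nasal raising): yemsotag → yimsotag
  rule 2: no change — yimsotag
  rule 3 (unconditioned shift): yimsotag → zimsotag
  rule 4 (intervocalic lenition): zimsotag → zimsosag
  ⇒ Hamin zimsosag
Witor: *yemsotag > yemsoteg > yemsotek  (by vowel merger, unconditioned shift)
Only *yemsotag yields all of Hamin zimsosag, Witor yemsotek.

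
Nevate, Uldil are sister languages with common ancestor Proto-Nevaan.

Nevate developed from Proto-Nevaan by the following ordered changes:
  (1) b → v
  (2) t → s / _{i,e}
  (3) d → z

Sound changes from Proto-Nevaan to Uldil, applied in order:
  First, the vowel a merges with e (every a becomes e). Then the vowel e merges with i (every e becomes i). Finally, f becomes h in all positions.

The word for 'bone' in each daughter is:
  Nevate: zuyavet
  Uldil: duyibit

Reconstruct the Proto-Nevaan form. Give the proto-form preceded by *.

Position 5: Nevate has v, Uldil has b. Uldil preserves b here (none of its changes turn any other segment into b), so the proto-segment is *b.
Position 4: Nevate has a, Uldil has i. Nevate preserves a here (none of its changes turn any other segment into a), so the proto-segment is *a.
Position 6: Nevate has e, Uldil has i. Nevate preserves e here (none of its changes turn any other segment into e), so the proto-segment is *e.
Continuing position by position gives *duyabet; check it forward:
Nevate: *duyabet
  duyabet → duyavet   [unconditioned shift]
  duyavet (rule 2 does not apply)
  duyavet → zuyavet   [unconditioned shift]
  giving Nevate zuyavet.
Uldil: start from *duyabet.
  rule 1 (vowel merger): duyabet → duyebet
  rule 2 (vowel merger): duyebet → duyibit
  rule 3: no change — duyibit
  ⇒ Uldil duyibit
Only *duyabet yields all of Nevate zuyavet, Uldil duyibit.

*duyabet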